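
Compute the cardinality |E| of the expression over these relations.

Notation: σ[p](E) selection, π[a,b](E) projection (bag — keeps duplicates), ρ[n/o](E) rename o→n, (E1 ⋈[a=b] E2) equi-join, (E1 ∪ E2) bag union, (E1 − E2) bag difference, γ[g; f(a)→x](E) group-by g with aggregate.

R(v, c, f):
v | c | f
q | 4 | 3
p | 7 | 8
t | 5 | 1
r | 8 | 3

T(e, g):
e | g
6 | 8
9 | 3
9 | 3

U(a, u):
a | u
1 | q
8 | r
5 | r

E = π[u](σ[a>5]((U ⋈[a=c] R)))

Stepwise |·|:
  U → 3
  R → 4
  (U ⋈[a=c] R) → 2
  σ[a>5]((U ⋈[a=c] R)) → 1
  π[u](σ[a>5]((U ⋈[a=c] R))) → 1

|E| = 1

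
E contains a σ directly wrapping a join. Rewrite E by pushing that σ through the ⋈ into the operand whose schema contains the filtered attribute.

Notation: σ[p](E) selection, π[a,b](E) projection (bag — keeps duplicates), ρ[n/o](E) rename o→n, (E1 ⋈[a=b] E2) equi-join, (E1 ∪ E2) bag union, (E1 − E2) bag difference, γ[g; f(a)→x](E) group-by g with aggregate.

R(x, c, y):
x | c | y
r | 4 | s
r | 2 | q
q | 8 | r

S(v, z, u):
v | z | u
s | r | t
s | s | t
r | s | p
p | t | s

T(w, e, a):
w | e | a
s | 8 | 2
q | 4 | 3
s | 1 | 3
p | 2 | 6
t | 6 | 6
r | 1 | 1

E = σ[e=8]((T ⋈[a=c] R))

σ filters on e, owned by the left side.
E' = (σ[e=8](T) ⋈[a=c] R)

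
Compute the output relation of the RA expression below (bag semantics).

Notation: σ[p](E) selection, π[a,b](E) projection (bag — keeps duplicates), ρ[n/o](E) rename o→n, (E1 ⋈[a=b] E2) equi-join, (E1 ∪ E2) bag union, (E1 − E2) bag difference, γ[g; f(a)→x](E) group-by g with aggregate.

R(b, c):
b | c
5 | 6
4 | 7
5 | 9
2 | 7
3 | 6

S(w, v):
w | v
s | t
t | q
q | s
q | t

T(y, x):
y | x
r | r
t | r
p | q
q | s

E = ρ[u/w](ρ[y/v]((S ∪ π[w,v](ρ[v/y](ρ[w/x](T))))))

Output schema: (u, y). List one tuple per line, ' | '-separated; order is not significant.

Subexpression sizes:
  S → 4
  T → 4
  ρ[w/x](T) → 4
  ρ[v/y](ρ[w/x](T)) → 4
  π[w,v](ρ[v/y](ρ[w/x](T))) → 4
  (S ∪ π[w,v](ρ[v/y](ρ[w/x](T)))) → 8
  ρ[y/v]((S ∪ π[w,v](ρ[v/y](ρ[w/x](T))))) → 8
  ρ[u/w](ρ[y/v]((S ∪ π[w,v](ρ[v/y](ρ[w/x](T)))))) → 8

== RESULT ==
u | y
q | p
q | s
q | t
r | r
r | t
s | q
s | t
t | q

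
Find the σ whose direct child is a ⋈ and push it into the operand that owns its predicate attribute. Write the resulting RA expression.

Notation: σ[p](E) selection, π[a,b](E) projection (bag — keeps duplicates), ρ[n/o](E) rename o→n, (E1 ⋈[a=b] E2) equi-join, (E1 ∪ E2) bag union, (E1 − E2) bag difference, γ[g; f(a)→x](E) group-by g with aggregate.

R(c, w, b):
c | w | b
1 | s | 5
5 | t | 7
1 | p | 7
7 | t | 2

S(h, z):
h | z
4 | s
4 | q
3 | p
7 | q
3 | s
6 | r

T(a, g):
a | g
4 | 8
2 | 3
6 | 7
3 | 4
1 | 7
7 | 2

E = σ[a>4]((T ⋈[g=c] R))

σ filters on a, owned by the left side.
E' = (σ[a>4](T) ⋈[g=c] R)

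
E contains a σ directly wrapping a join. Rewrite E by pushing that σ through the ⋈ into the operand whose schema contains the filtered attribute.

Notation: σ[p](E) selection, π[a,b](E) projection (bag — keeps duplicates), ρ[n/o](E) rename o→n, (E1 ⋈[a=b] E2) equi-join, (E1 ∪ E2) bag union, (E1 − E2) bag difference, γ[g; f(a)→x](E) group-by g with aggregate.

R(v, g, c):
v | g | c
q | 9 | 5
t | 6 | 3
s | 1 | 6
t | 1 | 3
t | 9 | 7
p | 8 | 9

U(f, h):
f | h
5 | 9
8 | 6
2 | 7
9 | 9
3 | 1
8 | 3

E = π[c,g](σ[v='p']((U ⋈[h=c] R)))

σ filters on v, owned by the right side.
E' = π[c,g]((U ⋈[h=c] σ[v='p'](R)))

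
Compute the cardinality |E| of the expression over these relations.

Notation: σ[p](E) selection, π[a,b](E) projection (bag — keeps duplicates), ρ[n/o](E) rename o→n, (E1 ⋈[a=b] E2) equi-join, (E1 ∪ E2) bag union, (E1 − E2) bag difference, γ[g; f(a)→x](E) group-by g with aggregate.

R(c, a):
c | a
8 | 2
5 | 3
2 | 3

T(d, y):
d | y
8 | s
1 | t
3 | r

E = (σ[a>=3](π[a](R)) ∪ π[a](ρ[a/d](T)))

Row counts bottom-up:
  R → 3
  π[a](R) → 3
  σ[a>=3](π[a](R)) → 2
  T → 3
  ρ[a/d](T) → 3
  π[a](ρ[a/d](T)) → 3
  (σ[a>=3](π[a](R)) ∪ π[a](ρ[a/d](T))) → 5

|E| = 5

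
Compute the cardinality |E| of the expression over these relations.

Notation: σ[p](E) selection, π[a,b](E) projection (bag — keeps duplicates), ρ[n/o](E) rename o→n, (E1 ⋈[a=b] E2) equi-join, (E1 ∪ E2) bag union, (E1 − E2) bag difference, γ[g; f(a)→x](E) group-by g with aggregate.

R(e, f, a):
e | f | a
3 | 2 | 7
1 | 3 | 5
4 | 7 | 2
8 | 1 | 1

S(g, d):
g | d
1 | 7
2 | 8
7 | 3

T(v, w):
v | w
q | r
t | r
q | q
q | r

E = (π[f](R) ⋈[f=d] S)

Per-node cardinality:
  R → 4
  π[f](R) → 4
  S → 3
  (π[f](R) ⋈[f=d] S) → 2

|E| = 2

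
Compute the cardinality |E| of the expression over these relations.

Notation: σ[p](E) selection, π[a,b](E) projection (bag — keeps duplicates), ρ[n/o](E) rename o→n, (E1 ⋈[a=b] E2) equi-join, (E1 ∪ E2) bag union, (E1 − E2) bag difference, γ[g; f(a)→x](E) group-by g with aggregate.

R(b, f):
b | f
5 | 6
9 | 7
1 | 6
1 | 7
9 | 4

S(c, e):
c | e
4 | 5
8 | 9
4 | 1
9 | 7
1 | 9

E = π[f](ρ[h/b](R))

Subexpression sizes:
  R → 5
  ρ[h/b](R) → 5
  π[f](ρ[h/b](R)) → 5

|E| = 5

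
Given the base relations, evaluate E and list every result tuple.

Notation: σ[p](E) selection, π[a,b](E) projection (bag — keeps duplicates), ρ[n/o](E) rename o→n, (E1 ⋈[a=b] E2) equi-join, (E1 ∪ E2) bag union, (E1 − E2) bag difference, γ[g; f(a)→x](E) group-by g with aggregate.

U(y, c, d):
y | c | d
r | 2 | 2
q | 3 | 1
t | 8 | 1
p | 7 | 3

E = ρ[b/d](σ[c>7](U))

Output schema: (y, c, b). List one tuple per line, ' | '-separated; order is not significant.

Stepwise |·|:
  U → 4
  σ[c>7](U) → 1
  ρ[b/d](σ[c>7](U)) → 1

== RESULT ==
y | c | b
t | 8 | 1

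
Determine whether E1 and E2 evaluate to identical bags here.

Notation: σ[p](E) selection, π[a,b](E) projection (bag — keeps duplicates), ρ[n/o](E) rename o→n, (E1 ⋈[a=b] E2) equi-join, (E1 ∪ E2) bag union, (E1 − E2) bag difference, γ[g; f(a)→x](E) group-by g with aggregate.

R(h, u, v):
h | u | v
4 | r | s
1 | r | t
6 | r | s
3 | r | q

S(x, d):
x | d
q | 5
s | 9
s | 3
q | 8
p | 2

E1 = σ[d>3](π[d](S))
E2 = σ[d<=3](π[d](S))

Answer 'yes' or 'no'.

E1 row counts bottom-up:
  S → 5
  π[d](S) → 5
  σ[d>3](π[d](S)) → 3
E2 row counts bottom-up:
  S → 5
  π[d](S) → 5
  σ[d<=3](π[d](S)) → 2

E1 result:
d
5
8
9
E2 result:
d
2
3
Witness: (2,) appears 0× in E1 but 1× in E2.

no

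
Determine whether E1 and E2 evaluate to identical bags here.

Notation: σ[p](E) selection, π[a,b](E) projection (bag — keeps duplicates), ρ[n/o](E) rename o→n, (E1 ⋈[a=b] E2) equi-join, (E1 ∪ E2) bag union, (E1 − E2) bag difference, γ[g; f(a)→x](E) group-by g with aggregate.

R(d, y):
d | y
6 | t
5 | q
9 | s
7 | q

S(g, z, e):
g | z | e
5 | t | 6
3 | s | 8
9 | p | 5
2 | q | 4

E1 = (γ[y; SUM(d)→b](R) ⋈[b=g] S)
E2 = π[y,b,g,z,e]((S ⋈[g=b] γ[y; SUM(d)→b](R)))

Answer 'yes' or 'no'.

E1 row counts bottom-up:
  R → 4
  γ[y; SUM(d)→b](R) → 3
  S → 4
  (γ[y; SUM(d)→b](R) ⋈[b=g] S) → 1
E2 row counts bottom-up:
  S → 4
  R → 4
  γ[y; SUM(d)→b](R) → 3
  (S ⋈[g=b] γ[y; SUM(d)→b](R)) → 1
  π[y,b,g,z,e]((S ⋈[g=b] γ[y; SUM(d)→b](R))) → 1

E1 and E2 produce the same multiset:
y | b | g | z | e
s | 9 | 9 | p | 5

yes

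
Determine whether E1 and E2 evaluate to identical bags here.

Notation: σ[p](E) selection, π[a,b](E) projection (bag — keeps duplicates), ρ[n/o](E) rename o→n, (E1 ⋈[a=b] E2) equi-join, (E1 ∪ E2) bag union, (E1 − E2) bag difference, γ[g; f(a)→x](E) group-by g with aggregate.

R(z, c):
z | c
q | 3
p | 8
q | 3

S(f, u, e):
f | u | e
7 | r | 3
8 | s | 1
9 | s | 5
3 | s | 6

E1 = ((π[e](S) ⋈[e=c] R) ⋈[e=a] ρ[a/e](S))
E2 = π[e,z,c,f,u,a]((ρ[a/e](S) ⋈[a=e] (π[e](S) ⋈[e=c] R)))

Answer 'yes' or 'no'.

E1 per-node cardinality:
  S → 4
  π[e](S) → 4
  R → 3
  (π[e](S) ⋈[e=c] R) → 2
  S → 4
  ρ[a/e](S) → 4
  ((π[e](S) ⋈[e=c] R) ⋈[e=a] ρ[a/e](S)) → 2
E2 per-node cardinality:
  S → 4
  ρ[a/e](S) → 4
  S → 4
  π[e](S) → 4
  R → 3
  (π[e](S) ⋈[e=c] R) → 2
  (ρ[a/e](S) ⋈[a=e] (π[e](S) ⋈[e=c] R)) → 2
  π[e,z,c,f,u,a]((ρ[a/e](S) ⋈[a=e] (π[e](S) ⋈[e=c] R))) → 2

E1 and E2 produce the same multiset:
e | z | c | f | u | a
3 | q | 3 | 7 | r | 3
3 | q | 3 | 7 | r | 3

yes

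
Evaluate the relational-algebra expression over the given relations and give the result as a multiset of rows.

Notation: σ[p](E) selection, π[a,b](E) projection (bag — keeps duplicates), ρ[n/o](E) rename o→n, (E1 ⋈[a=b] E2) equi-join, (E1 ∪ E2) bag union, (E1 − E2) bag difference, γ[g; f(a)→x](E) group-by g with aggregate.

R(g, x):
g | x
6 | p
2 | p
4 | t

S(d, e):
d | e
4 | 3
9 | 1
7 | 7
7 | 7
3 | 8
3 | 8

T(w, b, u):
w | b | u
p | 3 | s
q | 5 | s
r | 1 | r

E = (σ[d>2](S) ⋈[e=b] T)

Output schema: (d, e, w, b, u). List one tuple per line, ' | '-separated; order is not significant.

Row counts bottom-up:
  S → 6
  σ[d>2](S) → 6
  T → 3
  (σ[d>2](S) ⋈[e=b] T) → 2

== RESULT ==
d | e | w | b | u
4 | 3 | p | 3 | s
9 | 1 | r | 1 | r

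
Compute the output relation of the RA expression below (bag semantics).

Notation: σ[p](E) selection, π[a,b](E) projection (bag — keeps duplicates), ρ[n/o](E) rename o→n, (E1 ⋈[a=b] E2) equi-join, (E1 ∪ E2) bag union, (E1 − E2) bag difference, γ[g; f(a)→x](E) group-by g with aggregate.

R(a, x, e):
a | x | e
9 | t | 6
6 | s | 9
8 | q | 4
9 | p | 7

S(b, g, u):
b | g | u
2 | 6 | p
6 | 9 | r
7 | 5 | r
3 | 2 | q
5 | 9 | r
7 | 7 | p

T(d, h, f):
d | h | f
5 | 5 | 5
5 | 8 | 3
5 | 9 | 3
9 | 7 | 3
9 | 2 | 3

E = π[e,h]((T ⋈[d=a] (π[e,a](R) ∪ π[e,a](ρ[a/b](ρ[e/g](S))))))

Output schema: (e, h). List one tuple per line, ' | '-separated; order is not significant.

Stepwise |·|:
  T → 5
  R → 4
  π[e,a](R) → 4
  S → 6
  ρ[e/g](S) → 6
  ρ[a/b](ρ[e/g](S)) → 6
  π[e,a](ρ[a/b](ρ[e/g](S))) → 6
  (π[e,a](R) ∪ π[e,a](ρ[a/b](ρ[e/g](S)))) → 10
  (T ⋈[d=a] (π[e,a](R) ∪ π[e,a](ρ[a/b](ρ[e/g](S))))) → 7
  π[e,h]((T ⋈[d=a] (π[e,a](R) ∪ π[e,a](ρ[a/b](ρ[e/g](S)))))) → 7

== RESULT ==
e | h
6 | 2
6 | 7
7 | 2
7 | 7
9 | 5
9 | 8
9 | 9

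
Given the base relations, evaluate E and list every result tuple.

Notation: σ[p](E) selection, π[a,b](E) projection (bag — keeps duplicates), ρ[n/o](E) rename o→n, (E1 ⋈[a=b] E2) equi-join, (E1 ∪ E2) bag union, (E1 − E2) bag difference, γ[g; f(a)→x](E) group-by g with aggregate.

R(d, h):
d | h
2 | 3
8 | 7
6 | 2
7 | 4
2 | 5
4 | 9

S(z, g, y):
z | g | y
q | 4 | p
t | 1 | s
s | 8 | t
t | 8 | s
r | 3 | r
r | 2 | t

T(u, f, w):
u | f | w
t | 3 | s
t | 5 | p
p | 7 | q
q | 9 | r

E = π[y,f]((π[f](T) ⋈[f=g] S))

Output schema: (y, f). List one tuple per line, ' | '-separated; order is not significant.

Subexpression sizes:
  T → 4
  π[f](T) → 4
  S → 6
  (π[f](T) ⋈[f=g] S) → 1
  π[y,f]((π[f](T) ⋈[f=g] S)) → 1

== RESULT ==
y | f
r | 3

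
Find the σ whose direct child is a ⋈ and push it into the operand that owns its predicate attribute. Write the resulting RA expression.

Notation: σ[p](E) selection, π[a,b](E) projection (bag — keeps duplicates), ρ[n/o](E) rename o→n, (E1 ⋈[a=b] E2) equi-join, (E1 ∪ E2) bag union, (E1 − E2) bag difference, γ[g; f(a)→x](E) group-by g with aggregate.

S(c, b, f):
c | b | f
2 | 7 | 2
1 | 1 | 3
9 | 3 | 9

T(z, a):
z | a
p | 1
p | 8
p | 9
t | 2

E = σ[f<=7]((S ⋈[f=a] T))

σ filters on f, owned by the left side.
E' = (σ[f<=7](S) ⋈[f=a] T)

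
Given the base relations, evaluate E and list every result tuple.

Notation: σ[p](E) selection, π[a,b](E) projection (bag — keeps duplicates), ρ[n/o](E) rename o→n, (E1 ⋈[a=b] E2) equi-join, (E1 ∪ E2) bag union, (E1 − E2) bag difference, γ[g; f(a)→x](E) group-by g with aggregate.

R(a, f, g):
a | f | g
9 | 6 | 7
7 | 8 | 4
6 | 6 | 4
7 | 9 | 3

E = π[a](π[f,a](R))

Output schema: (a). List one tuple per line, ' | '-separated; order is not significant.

Subexpression sizes:
  R → 4
  π[f,a](R) → 4
  π[a](π[f,a](R)) → 4

== RESULT ==
a
6
7
7
9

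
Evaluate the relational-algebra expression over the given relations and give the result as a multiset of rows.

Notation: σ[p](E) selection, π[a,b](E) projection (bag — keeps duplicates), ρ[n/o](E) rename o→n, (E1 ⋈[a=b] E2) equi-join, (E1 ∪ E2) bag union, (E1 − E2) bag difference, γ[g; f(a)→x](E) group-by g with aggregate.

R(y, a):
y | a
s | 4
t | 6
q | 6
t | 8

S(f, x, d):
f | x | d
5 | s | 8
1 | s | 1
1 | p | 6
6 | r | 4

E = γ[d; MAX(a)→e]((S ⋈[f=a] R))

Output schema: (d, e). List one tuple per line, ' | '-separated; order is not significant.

Stepwise |·|:
  S → 4
  R → 4
  (S ⋈[f=a] R) → 2
  γ[d; MAX(a)→e]((S ⋈[f=a] R)) → 1

== RESULT ==
d | e
4 | 6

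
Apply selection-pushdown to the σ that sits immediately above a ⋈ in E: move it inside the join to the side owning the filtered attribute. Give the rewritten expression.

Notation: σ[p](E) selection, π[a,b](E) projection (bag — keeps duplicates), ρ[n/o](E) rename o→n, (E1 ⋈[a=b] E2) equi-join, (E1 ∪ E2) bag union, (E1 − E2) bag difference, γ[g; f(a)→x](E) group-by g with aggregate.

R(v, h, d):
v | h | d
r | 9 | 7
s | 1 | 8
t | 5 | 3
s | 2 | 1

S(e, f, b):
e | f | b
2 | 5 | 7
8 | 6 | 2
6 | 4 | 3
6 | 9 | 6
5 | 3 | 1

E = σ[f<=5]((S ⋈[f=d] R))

σ filters on f, owned by the left side.
E' = (σ[f<=5](S) ⋈[f=d] R)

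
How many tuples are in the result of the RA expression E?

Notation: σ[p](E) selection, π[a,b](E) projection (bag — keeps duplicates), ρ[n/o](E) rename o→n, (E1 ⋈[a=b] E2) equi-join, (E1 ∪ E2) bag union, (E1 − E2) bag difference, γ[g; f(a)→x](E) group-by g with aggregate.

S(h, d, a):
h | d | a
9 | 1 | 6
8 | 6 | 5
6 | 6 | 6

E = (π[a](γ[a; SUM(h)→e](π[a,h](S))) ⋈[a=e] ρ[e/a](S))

Per-node cardinality:
  S → 3
  π[a,h](S) → 3
  γ[a; SUM(h)→e](π[a,h](S)) → 2
  π[a](γ[a; SUM(h)→e](π[a,h](S))) → 2
  S → 3
  ρ[e/a](S) → 3
  (π[a](γ[a; SUM(h)→e](π[a,h](S))) ⋈[a=e] ρ[e/a](S)) → 3

|E| = 3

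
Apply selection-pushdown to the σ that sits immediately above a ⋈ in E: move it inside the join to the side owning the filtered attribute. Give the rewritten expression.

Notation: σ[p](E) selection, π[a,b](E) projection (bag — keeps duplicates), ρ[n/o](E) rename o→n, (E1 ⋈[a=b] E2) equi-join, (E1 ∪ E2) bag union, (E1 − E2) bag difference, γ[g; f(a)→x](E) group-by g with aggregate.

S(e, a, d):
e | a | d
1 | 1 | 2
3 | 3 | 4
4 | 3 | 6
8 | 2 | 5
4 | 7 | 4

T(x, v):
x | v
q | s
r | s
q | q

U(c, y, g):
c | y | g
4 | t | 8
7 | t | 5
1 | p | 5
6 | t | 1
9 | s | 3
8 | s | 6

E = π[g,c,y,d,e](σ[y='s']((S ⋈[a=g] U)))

σ filters on y, owned by the right side.
E' = π[g,c,y,d,e]((S ⋈[a=g] σ[y='s'](U)))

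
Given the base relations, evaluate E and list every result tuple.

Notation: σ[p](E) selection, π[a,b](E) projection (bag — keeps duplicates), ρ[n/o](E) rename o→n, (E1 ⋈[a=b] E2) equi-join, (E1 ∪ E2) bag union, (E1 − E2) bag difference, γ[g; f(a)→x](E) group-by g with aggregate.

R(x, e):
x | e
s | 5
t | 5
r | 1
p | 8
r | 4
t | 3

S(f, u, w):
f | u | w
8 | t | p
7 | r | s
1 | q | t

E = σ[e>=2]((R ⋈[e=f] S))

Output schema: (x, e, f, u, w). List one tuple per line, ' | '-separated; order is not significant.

Row counts bottom-up:
  R → 6
  S → 3
  (R ⋈[e=f] S) → 2
  σ[e>=2]((R ⋈[e=f] S)) → 1

== RESULT ==
x | e | f | u | w
p | 8 | 8 | t | p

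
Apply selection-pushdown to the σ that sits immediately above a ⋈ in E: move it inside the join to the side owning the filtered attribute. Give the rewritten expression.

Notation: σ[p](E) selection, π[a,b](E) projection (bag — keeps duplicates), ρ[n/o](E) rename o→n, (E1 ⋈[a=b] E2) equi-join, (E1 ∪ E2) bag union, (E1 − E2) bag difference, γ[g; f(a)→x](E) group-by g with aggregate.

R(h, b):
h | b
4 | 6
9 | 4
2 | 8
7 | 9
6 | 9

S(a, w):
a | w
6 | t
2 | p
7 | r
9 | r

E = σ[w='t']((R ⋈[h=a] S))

σ filters on w, owned by the right side.
E' = (R ⋈[h=a] σ[w='t'](S))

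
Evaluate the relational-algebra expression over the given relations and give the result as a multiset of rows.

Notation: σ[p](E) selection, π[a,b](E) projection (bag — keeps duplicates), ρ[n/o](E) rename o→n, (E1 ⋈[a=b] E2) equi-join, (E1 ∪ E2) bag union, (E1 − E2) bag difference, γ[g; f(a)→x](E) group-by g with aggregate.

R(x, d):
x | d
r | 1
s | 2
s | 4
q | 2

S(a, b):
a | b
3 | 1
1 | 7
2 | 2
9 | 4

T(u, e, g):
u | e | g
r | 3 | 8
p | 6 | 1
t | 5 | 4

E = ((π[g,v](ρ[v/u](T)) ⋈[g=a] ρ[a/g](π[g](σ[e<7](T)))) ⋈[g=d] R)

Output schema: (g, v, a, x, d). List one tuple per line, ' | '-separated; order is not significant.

Stepwise |·|:
  T → 3
  ρ[v/u](T) → 3
  π[g,v](ρ[v/u](T)) → 3
  T → 3
  σ[e<7](T) → 3
  π[g](σ[e<7](T)) → 3
  ρ[a/g](π[g](σ[e<7](T))) → 3
  (π[g,v](ρ[v/u](T)) ⋈[g=a] ρ[a/g](π[g](σ[e<7](T)))) → 3
  R → 4
  ((π[g,v](ρ[v/u](T)) ⋈[g=a] ρ[a/g](π[g](σ[e<7](T)))) ⋈[g=d] R) → 2

== RESULT ==
g | v | a | x | d
1 | p | 1 | r | 1
4 | t | 4 | s | 4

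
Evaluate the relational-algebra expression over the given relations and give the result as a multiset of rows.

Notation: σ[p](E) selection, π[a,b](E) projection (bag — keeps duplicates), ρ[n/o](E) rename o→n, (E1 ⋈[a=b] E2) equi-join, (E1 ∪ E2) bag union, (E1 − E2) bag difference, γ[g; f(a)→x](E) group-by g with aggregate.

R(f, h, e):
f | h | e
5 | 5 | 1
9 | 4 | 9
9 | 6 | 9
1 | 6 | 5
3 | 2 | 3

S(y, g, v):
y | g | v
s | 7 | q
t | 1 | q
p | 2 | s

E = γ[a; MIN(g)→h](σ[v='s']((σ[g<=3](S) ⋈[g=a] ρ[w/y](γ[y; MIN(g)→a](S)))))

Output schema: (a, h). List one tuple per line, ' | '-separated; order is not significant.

Per-node cardinality:
  S → 3
  σ[g<=3](S) → 2
  S → 3
  γ[y; MIN(g)→a](S) → 3
  ρ[w/y](γ[y; MIN(g)→a](S)) → 3
  (σ[g<=3](S) ⋈[g=a] ρ[w/y](γ[y; MIN(g)→a](S))) → 2
  σ[v='s']((σ[g<=3](S) ⋈[g=a] ρ[w/y](γ[y; MIN(g)→a](S)))) → 1
  γ[a; MIN(g)→h](σ[v='s']((σ[g<=3](S) ⋈[g=a] ρ[w/y](γ[y; MIN(g)→a](S))))) → 1

== RESULT ==
a | h
2 | 2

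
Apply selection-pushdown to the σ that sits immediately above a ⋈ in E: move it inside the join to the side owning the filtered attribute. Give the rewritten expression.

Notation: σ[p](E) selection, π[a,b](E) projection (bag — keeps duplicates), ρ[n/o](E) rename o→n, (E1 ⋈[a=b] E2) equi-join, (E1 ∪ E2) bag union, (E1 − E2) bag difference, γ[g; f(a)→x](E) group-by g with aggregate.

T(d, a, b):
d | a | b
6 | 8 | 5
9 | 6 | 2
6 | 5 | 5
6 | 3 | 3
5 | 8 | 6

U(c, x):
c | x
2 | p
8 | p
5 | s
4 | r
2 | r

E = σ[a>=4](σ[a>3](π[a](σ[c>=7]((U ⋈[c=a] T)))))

σ filters on c, owned by the left side.
E' = σ[a>=4](σ[a>3](π[a]((σ[c>=7](U) ⋈[c=a] T))))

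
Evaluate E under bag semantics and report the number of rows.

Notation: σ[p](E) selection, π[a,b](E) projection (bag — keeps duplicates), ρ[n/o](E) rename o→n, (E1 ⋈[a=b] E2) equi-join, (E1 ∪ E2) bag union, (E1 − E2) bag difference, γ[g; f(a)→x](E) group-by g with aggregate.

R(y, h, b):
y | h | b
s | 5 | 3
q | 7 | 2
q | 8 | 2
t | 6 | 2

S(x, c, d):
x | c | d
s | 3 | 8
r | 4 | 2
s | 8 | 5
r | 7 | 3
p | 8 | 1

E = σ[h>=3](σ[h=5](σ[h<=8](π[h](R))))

Stepwise |·|:
  R → 4
  π[h](R) → 4
  σ[h<=8](π[h](R)) → 4
  σ[h=5](σ[h<=8](π[h](R))) → 1
  σ[h>=3](σ[h=5](σ[h<=8](π[h](R)))) → 1

|E| = 1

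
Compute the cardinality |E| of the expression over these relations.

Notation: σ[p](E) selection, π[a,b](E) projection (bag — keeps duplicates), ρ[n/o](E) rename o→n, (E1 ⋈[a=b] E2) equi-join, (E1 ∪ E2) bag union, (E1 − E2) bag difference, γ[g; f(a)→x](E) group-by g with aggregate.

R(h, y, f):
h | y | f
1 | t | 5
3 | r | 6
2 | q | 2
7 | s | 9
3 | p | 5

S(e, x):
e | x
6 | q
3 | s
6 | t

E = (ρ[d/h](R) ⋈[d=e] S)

Row counts bottom-up:
  R → 5
  ρ[d/h](R) → 5
  S → 3
  (ρ[d/h](R) ⋈[d=e] S) → 2

|E| = 2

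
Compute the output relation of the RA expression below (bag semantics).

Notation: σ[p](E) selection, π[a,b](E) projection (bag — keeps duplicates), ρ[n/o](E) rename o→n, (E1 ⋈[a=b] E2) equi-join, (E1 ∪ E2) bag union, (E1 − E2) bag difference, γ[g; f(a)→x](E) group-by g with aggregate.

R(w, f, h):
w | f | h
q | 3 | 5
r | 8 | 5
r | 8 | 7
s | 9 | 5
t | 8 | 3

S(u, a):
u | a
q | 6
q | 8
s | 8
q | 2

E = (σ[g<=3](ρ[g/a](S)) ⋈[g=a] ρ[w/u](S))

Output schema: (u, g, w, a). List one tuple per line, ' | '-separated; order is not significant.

Subexpression sizes:
  S → 4
  ρ[g/a](S) → 4
  σ[g<=3](ρ[g/a](S)) → 1
  S → 4
  ρ[w/u](S) → 4
  (σ[g<=3](ρ[g/a](S)) ⋈[g=a] ρ[w/u](S)) → 1

== RESULT ==
u | g | w | a
q | 2 | q | 2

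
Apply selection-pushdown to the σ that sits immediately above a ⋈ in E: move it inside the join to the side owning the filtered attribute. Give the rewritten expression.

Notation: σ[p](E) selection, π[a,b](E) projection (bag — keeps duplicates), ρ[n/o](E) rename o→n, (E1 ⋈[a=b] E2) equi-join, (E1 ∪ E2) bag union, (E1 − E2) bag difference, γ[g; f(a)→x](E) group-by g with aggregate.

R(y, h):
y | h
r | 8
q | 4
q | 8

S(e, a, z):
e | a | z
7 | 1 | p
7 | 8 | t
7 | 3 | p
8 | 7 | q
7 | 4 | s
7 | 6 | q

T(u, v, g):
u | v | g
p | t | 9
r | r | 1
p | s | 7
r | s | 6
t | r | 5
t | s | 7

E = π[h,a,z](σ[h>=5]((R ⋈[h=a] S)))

σ filters on h, owned by the left side.
E' = π[h,a,z]((σ[h>=5](R) ⋈[h=a] S))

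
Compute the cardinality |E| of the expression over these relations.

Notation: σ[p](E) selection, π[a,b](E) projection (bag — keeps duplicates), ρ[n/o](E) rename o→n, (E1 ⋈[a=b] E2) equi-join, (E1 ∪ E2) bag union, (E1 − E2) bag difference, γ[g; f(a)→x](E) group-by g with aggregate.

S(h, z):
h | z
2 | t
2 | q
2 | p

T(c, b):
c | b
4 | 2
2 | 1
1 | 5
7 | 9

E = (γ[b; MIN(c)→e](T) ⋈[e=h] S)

Subexpression sizes:
  T → 4
  γ[b; MIN(c)→e](T) → 4
  S → 3
  (γ[b; MIN(c)→e](T) ⋈[e=h] S) → 3

|E| = 3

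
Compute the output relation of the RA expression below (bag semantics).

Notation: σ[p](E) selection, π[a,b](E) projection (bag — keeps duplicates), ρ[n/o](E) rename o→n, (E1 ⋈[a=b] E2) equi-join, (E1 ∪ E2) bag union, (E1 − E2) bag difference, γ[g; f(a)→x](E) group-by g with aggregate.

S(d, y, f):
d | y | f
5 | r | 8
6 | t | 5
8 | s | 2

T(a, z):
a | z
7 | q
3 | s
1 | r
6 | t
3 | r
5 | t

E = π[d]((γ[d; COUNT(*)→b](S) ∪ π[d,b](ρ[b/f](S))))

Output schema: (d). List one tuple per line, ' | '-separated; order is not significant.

Subexpression sizes:
  S → 3
  γ[d; COUNT(*)→b](S) → 3
  S → 3
  ρ[b/f](S) → 3
  π[d,b](ρ[b/f](S)) → 3
  (γ[d; COUNT(*)→b](S) ∪ π[d,b](ρ[b/f](S))) → 6
  π[d]((γ[d; COUNT(*)→b](S) ∪ π[d,b](ρ[b/f](S)))) → 6

== RESULT ==
d
5
5
6
6
8
8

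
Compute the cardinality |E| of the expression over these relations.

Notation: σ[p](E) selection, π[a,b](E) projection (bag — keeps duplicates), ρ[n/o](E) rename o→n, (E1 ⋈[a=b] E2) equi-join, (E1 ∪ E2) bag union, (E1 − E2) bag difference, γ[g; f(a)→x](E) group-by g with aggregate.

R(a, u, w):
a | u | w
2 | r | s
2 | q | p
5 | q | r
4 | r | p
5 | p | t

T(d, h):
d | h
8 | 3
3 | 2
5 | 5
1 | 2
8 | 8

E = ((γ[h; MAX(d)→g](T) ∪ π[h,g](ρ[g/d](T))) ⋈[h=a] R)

Subexpression sizes:
  T → 5
  γ[h; MAX(d)→g](T) → 4
  T → 5
  ρ[g/d](T) → 5
  π[h,g](ρ[g/d](T)) → 5
  (γ[h; MAX(d)→g](T) ∪ π[h,g](ρ[g/d](T))) → 9
  R → 5
  ((γ[h; MAX(d)→g](T) ∪ π[h,g](ρ[g/d](T))) ⋈[h=a] R) → 10

|E| = 10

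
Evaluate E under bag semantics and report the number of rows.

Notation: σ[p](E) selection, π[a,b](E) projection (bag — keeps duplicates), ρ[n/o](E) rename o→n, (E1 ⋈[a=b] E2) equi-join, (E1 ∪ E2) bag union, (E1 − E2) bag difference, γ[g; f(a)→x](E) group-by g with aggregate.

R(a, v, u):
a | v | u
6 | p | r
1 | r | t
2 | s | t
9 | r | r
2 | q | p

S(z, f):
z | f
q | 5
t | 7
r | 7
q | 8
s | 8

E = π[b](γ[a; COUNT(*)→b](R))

Row counts bottom-up:
  R → 5
  γ[a; COUNT(*)→b](R) → 4
  π[b](γ[a; COUNT(*)→b](R)) → 4

|E| = 4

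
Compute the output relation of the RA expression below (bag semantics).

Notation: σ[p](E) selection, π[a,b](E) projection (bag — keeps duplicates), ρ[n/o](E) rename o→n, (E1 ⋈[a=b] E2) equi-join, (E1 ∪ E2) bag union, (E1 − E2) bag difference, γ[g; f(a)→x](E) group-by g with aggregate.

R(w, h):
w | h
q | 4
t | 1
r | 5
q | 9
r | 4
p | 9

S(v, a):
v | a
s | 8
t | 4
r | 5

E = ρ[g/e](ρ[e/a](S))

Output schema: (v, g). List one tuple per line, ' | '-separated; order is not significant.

Row counts bottom-up:
  S → 3
  ρ[e/a](S) → 3
  ρ[g/e](ρ[e/a](S)) → 3

== RESULT ==
v | g
r | 5
s | 8
t | 4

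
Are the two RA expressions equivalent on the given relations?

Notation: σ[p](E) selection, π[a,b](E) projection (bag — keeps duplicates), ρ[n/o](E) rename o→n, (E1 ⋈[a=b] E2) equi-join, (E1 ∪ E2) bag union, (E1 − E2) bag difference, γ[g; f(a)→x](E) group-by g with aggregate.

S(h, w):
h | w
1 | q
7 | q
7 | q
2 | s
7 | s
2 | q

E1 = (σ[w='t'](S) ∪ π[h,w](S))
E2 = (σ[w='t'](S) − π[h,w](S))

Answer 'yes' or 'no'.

E1 row counts bottom-up:
  S → 6
  σ[w='t'](S) → 0
  S → 6
  π[h,w](S) → 6
  (σ[w='t'](S) ∪ π[h,w](S)) → 6
E2 row counts bottom-up:
  S → 6
  σ[w='t'](S) → 0
  S → 6
  π[h,w](S) → 6
  (σ[w='t'](S) − π[h,w](S)) → 0

E1 result:
h | w
1 | q
2 | q
2 | s
7 | q
7 | q
7 | s
E2 result:
h | w
(0 rows)
Witness: (7, 's') appears 1× in E1 but 0× in E2.

no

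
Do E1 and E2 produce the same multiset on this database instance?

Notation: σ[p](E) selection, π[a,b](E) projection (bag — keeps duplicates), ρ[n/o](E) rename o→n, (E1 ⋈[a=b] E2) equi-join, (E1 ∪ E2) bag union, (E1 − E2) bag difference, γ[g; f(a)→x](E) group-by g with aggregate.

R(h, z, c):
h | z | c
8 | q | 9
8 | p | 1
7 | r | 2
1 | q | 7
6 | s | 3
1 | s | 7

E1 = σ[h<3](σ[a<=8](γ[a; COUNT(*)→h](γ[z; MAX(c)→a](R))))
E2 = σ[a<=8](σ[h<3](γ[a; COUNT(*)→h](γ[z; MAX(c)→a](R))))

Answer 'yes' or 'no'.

E1 subexpression sizes:
  R → 6
  γ[z; MAX(c)→a](R) → 4
  γ[a; COUNT(*)→h](γ[z; MAX(c)→a](R)) → 4
  σ[a<=8](γ[a; COUNT(*)→h](γ[z; MAX(c)→a](R))) → 3
  σ[h<3](σ[a<=8](γ[a; COUNT(*)→h](γ[z; MAX(c)→a](R)))) → 3
E2 subexpression sizes:
  R → 6
  γ[z; MAX(c)→a](R) → 4
  γ[a; COUNT(*)→h](γ[z; MAX(c)→a](R)) → 4
  σ[h<3](γ[a; COUNT(*)→h](γ[z; MAX(c)→a](R))) → 4
  σ[a<=8](σ[h<3](γ[a; COUNT(*)→h](γ[z; MAX(c)→a](R)))) → 3

E1 and E2 produce the same multiset:
a | h
1 | 1
2 | 1
7 | 1

yes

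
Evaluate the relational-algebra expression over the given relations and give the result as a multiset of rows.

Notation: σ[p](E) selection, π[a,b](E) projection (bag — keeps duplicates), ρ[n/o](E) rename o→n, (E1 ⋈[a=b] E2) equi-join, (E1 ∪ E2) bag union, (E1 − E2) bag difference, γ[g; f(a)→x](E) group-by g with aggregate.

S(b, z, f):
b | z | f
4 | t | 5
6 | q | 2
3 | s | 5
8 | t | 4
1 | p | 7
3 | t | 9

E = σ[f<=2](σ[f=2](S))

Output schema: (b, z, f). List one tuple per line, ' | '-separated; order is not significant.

Row counts bottom-up:
  S → 6
  σ[f=2](S) → 1
  σ[f<=2](σ[f=2](S)) → 1

== RESULT ==
b | z | f
6 | q | 2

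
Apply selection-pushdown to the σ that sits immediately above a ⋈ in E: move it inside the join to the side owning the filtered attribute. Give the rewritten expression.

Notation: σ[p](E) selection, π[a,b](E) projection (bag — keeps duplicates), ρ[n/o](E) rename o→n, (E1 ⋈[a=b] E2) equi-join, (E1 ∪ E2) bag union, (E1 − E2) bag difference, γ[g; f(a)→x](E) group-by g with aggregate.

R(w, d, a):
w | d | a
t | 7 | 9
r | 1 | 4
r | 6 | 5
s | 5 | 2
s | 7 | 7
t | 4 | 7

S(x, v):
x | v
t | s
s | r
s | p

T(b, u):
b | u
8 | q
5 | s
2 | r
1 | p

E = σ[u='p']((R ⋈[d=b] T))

σ filters on u, owned by the right side.
E' = (R ⋈[d=b] σ[u='p'](T))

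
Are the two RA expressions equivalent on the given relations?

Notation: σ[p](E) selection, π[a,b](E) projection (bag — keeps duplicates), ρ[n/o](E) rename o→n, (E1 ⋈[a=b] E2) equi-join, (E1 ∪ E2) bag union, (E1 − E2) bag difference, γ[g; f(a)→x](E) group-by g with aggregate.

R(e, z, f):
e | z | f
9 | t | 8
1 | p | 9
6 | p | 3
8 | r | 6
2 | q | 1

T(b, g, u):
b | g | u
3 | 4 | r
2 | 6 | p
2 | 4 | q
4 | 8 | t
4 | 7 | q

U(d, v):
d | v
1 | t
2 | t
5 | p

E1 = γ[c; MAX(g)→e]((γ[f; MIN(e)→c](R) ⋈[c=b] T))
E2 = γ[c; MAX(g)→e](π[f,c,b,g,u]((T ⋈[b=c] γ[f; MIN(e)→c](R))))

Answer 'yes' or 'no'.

E1 per-node cardinality:
  R → 5
  γ[f; MIN(e)→c](R) → 5
  T → 5
  (γ[f; MIN(e)→c](R) ⋈[c=b] T) → 2
  γ[c; MAX(g)→e]((γ[f; MIN(e)→c](R) ⋈[c=b] T)) → 1
E2 per-node cardinality:
  T → 5
  R → 5
  γ[f; MIN(e)→c](R) → 5
  (T ⋈[b=c] γ[f; MIN(e)→c](R)) → 2
  π[f,c,b,g,u]((T ⋈[b=c] γ[f; MIN(e)→c](R))) → 2
  γ[c; MAX(g)→e](π[f,c,b,g,u]((T ⋈[b=c] γ[f; MIN(e)→c](R)))) → 1

E1 and E2 produce the same multiset:
c | e
2 | 6

yes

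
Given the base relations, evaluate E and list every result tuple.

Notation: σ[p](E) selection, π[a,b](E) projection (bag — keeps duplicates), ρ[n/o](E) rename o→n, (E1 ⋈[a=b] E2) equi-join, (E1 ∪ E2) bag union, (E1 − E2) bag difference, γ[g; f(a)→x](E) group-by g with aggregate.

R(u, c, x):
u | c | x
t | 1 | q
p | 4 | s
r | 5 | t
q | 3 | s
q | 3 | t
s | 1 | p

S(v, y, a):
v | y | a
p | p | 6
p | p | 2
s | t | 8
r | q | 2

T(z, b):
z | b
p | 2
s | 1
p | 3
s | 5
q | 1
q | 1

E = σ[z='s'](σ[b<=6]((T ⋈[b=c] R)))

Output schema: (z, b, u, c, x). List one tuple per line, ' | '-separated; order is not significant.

Stepwise |·|:
  T → 6
  R → 6
  (T ⋈[b=c] R) → 9
  σ[b<=6]((T ⋈[b=c] R)) → 9
  σ[z='s'](σ[b<=6]((T ⋈[b=c] R))) → 3

== RESULT ==
z | b | u | c | x
s | 1 | s | 1 | p
s | 1 | t | 1 | q
s | 5 | r | 5 | t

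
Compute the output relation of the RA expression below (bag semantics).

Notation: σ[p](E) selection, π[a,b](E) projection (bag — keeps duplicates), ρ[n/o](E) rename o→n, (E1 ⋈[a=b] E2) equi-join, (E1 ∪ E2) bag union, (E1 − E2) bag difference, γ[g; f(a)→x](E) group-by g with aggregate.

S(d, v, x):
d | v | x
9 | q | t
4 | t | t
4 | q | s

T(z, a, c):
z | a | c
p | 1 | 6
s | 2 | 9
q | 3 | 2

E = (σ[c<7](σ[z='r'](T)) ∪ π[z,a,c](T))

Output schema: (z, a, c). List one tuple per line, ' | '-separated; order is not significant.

Stepwise |·|:
  T → 3
  σ[z='r'](T) → 0
  σ[c<7](σ[z='r'](T)) → 0
  T → 3
  π[z,a,c](T) → 3
  (σ[c<7](σ[z='r'](T)) ∪ π[z,a,c](T)) → 3

== RESULT ==
z | a | c
p | 1 | 6
q | 3 | 2
s | 2 | 9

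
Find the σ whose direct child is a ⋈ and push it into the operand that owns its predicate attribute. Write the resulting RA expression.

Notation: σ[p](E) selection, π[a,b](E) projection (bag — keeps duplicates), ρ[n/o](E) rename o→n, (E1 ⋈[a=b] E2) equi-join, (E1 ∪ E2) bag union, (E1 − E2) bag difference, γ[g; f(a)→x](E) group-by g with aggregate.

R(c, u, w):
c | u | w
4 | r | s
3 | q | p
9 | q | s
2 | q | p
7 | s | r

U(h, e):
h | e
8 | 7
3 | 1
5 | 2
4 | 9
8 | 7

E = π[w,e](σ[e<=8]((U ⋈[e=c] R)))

σ filters on e, owned by the left side.
E' = π[w,e]((σ[e<=8](U) ⋈[e=c] R))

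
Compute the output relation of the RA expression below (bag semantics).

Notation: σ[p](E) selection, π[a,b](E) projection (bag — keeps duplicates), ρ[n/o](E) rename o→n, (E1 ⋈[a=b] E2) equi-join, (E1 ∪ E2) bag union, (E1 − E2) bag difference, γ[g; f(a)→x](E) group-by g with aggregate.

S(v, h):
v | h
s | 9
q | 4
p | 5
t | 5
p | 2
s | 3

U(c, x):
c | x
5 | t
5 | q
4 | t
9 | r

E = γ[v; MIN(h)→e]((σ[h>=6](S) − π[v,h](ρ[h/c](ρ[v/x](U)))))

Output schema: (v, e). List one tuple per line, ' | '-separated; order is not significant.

Subexpression sizes:
  S → 6
  σ[h>=6](S) → 1
  U → 4
  ρ[v/x](U) → 4
  ρ[h/c](ρ[v/x](U)) → 4
  π[v,h](ρ[h/c](ρ[v/x](U))) → 4
  (σ[h>=6](S) − π[v,h](ρ[h/c](ρ[v/x](U)))) → 1
  γ[v; MIN(h)→e]((σ[h>=6](S) − π[v,h](ρ[h/c](ρ[v/x](U))))) → 1

== RESULT ==
v | e
s | 9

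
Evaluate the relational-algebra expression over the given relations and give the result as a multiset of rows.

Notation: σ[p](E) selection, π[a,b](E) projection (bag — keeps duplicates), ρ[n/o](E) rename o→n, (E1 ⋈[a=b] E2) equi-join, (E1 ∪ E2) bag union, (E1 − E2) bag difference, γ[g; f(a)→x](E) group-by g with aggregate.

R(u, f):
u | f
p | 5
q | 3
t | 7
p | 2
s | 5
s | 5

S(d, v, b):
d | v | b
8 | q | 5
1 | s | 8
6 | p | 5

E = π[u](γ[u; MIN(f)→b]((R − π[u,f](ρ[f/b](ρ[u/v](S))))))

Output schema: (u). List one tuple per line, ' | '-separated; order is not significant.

Stepwise |·|:
  R → 6
  S → 3
  ρ[u/v](S) → 3
  ρ[f/b](ρ[u/v](S)) → 3
  π[u,f](ρ[f/b](ρ[u/v](S))) → 3
  (R − π[u,f](ρ[f/b](ρ[u/v](S)))) → 5
  γ[u; MIN(f)→b]((R − π[u,f](ρ[f/b](ρ[u/v](S))))) → 4
  π[u](γ[u; MIN(f)→b]((R − π[u,f](ρ[f/b](ρ[u/v](S)))))) → 4

== RESULT ==
u
p
q
s
t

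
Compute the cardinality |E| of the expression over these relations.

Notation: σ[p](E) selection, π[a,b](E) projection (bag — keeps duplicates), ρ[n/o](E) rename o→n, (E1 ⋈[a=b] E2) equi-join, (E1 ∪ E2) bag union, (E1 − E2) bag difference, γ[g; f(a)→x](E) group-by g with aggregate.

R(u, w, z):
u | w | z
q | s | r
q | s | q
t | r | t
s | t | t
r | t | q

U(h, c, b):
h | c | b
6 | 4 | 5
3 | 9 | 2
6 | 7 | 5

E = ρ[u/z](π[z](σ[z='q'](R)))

Row counts bottom-up:
  R → 5
  σ[z='q'](R) → 2
  π[z](σ[z='q'](R)) → 2
  ρ[u/z](π[z](σ[z='q'](R))) → 2

|E| = 2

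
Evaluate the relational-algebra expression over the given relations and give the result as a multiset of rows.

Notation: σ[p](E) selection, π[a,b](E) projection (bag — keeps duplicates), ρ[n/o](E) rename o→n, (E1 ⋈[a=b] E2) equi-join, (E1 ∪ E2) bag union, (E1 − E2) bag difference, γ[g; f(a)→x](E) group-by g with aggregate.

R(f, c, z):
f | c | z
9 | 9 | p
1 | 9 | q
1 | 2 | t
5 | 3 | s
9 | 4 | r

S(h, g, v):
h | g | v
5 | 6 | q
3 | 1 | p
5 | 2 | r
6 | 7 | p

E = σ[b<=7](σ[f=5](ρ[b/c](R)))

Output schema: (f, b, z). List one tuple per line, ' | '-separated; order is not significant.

Per-node cardinality:
  R → 5
  ρ[b/c](R) → 5
  σ[f=5](ρ[b/c](R)) → 1
  σ[b<=7](σ[f=5](ρ[b/c](R))) → 1

== RESULT ==
f | b | z
5 | 3 | s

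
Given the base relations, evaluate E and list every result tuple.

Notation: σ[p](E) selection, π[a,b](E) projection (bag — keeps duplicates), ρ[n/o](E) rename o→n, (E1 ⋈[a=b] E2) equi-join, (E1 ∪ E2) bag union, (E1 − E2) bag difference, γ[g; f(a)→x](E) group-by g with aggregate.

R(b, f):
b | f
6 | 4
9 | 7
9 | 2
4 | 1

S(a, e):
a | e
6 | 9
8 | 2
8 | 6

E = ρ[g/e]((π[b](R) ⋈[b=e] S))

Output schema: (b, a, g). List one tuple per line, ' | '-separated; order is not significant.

Per-node cardinality:
  R → 4
  π[b](R) → 4
  S → 3
  (π[b](R) ⋈[b=e] S) → 3
  ρ[g/e]((π[b](R) ⋈[b=e] S)) → 3

== RESULT ==
b | a | g
6 | 8 | 6
9 | 6 | 9
9 | 6 | 9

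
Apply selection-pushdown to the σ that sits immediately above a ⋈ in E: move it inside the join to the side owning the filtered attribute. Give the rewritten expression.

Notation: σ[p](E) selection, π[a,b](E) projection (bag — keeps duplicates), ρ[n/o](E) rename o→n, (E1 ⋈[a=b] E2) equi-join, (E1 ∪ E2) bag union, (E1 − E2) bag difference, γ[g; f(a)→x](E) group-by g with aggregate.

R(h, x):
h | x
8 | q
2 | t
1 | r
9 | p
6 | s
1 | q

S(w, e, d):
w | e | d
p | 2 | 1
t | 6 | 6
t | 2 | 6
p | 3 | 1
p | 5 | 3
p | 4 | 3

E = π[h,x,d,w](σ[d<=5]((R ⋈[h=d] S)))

σ filters on d, owned by the right side.
E' = π[h,x,d,w]((R ⋈[h=d] σ[d<=5](S)))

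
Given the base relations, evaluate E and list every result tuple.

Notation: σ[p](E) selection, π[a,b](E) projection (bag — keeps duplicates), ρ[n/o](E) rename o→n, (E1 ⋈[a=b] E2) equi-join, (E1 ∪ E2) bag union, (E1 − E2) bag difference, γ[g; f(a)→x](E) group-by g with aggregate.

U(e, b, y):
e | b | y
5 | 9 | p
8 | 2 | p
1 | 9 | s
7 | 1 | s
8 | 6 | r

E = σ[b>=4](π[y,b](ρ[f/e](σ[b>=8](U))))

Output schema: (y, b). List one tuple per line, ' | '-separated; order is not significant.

Per-node cardinality:
  U → 5
  σ[b>=8](U) → 2
  ρ[f/e](σ[b>=8](U)) → 2
  π[y,b](ρ[f/e](σ[b>=8](U))) → 2
  σ[b>=4](π[y,b](ρ[f/e](σ[b>=8](U)))) → 2

== RESULT ==
y | b
p | 9
s | 9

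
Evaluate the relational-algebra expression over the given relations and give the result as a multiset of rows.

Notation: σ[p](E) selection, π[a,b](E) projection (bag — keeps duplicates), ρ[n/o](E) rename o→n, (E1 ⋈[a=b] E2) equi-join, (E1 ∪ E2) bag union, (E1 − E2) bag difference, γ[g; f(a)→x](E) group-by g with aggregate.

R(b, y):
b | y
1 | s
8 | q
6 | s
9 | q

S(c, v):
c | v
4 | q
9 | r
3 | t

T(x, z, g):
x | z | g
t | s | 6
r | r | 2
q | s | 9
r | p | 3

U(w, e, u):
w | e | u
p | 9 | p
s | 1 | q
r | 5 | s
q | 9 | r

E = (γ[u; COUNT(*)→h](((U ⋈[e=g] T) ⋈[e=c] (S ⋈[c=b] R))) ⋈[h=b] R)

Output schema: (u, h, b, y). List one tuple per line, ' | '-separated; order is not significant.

Per-node cardinality:
  U → 4
  T → 4
  (U ⋈[e=g] T) → 2
  S → 3
  R → 4
  (S ⋈[c=b] R) → 1
  ((U ⋈[e=g] T) ⋈[e=c] (S ⋈[c=b] R)) → 2
  γ[u; COUNT(*)→h](((U ⋈[e=g] T) ⋈[e=c] (S ⋈[c=b] R))) → 2
  R → 4
  (γ[u; COUNT(*)→h](((U ⋈[e=g] T) ⋈[e=c] (S ⋈[c=b] R))) ⋈[h=b] R) → 2

== RESULT ==
u | h | b | y
p | 1 | 1 | s
r | 1 | 1 | s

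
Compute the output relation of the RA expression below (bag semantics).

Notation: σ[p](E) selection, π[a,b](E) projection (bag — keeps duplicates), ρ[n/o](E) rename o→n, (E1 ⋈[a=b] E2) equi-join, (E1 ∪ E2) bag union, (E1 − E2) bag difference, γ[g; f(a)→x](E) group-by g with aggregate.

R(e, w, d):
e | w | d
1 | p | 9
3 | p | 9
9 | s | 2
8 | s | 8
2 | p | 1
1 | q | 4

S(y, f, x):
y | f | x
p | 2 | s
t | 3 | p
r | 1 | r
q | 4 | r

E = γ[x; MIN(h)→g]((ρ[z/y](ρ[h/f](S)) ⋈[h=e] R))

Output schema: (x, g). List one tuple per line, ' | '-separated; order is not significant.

Per-node cardinality:
  S → 4
  ρ[h/f](S) → 4
  ρ[z/y](ρ[h/f](S)) → 4
  R → 6
  (ρ[z/y](ρ[h/f](S)) ⋈[h=e] R) → 4
  γ[x; MIN(h)→g]((ρ[z/y](ρ[h/f](S)) ⋈[h=e] R)) → 3

== RESULT ==
x | g
p | 3
r | 1
s | 2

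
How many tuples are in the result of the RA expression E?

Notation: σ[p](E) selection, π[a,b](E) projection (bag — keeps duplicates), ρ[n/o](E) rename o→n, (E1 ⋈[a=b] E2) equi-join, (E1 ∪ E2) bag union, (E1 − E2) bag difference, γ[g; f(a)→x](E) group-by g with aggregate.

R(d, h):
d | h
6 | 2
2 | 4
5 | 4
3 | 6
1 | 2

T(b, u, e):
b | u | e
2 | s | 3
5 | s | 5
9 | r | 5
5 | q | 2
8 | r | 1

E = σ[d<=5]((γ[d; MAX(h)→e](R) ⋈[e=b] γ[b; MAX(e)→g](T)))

Subexpression sizes:
  R → 5
  γ[d; MAX(h)→e](R) → 5
  T → 5
  γ[b; MAX(e)→g](T) → 4
  (γ[d; MAX(h)→e](R) ⋈[e=b] γ[b; MAX(e)→g](T)) → 2
  σ[d<=5]((γ[d; MAX(h)→e](R) ⋈[e=b] γ[b; MAX(e)→g](T))) → 1

|E| = 1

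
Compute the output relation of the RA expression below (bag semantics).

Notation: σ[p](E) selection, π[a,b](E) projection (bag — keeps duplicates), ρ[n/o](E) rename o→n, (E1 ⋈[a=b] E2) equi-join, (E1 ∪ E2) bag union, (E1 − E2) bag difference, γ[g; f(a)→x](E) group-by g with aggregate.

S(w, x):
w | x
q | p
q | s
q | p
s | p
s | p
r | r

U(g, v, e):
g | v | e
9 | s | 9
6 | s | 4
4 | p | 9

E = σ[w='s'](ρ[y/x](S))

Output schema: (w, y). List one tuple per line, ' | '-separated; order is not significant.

Subexpression sizes:
  S → 6
  ρ[y/x](S) → 6
  σ[w='s'](ρ[y/x](S)) → 2

== RESULT ==
w | y
s | p
s | p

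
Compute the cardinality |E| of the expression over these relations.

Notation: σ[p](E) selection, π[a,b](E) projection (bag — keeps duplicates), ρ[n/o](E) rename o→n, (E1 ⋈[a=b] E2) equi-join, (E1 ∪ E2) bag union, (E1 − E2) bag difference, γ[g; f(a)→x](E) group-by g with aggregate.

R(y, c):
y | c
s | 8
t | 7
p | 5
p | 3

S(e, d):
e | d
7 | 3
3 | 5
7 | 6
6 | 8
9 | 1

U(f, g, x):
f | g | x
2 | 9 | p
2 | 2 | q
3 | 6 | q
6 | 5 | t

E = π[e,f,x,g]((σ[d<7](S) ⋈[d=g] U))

Stepwise |·|:
  S → 5
  σ[d<7](S) → 4
  U → 4
  (σ[d<7](S) ⋈[d=g] U) → 2
  π[e,f,x,g]((σ[d<7](S) ⋈[d=g] U)) → 2

|E| = 2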